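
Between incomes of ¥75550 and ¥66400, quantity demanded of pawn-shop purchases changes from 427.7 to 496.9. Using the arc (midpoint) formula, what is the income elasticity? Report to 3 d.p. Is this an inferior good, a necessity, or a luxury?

ΔQ = 496.9 − 427.7 = 69.2; midpoint Q̄ = (427.7 + 496.9)/2 = 462.3.
ΔI = 66400 − 75550 = -9150; midpoint Ī = (75550 + 66400)/2 = 70975.
η = (ΔQ/Q̄) ÷ (ΔI/Ī) = (69.2/462.3) ÷ (-9150/70975) = -1.161.
η < 0 ⇒ inferior good.

-1.161 (inferior good)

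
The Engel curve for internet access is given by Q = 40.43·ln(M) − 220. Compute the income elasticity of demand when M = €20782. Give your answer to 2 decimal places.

0.22

At M = 20782: Q = 181.949.
dQ/dM = 40.43/M = 0.00194543 at this income.
η = (dQ/dM)·(M/Q) = 0.00194543 × (20782/181.949) = 0.22.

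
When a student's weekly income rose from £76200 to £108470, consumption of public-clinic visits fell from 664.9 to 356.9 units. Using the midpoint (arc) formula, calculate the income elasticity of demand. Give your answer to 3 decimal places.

ΔQ = 356.9 − 664.9 = -308; midpoint Q̄ = (664.9 + 356.9)/2 = 510.9.
ΔI = 108470 − 76200 = 32270; midpoint Ī = (76200 + 108470)/2 = 92335.
η = (ΔQ/Q̄) ÷ (ΔI/Ī) = (-308/510.9) ÷ (32270/92335) = -1.725.

-1.725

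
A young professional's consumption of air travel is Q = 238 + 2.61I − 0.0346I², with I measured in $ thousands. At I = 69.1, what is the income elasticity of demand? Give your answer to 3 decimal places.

At I = 69.1: Q = 253.1426.
dQ/dI = 2.61 − 0.0692I = -2.17172.
η = (dQ/dI)·(I/Q) = -2.17172 × (69.1/253.1426) = -0.593.

-0.593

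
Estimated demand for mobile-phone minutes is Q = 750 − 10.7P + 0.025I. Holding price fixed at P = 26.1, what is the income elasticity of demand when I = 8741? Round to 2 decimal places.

At P = 26.1, I = 8741: Q = 689.255.
Holding P constant, ∂Q/∂I = 0.025.
η_I = (∂Q/∂I)·(I/Q) = 0.025 × (8741/689.255) = 0.32.

0.32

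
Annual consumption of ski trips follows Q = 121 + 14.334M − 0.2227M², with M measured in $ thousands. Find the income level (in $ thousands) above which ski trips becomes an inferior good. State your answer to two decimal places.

dQ/dM = 14.334 − 0.4454M.
The good is inferior where dQ/dM < 0. Setting dQ/dM = 0 gives M = 14.334 / 0.4454 = 32.18.

32.18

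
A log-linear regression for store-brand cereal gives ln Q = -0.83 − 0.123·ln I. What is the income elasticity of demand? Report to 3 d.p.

-0.123

In a log-linear demand, the coefficient on ln I is the income elasticity.
So η = -0.123.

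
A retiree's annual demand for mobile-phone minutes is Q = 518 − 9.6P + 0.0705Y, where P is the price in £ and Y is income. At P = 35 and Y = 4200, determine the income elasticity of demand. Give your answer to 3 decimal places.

0.619

At P = 35, Y = 4200: Q = 478.100.
Holding P constant, ∂Q/∂Y = 0.0705.
η_Y = (∂Q/∂Y)·(Y/Q) = 0.0705 × (4200/478.100) = 0.619.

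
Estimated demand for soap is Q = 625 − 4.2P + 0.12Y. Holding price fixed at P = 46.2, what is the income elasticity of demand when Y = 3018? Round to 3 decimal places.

At P = 46.2, Y = 3018: Q = 793.120.
Holding P constant, ∂Q/∂Y = 0.12.
η_Y = (∂Q/∂Y)·(Y/Q) = 0.12 × (3018/793.120) = 0.457.

0.457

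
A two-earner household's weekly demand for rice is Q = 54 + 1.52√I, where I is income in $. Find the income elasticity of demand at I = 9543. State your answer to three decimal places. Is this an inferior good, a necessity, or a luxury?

At I = 9543: Q = 202.486.
dQ/dI = 1.52/(2√I) = 0.00777985 at this income.
η = (dQ/dI)·(I/Q) = 0.00777985 × (9543/202.486) = 0.367.
Since 0 < η < 1, the good is a necessity.

0.367 (necessity)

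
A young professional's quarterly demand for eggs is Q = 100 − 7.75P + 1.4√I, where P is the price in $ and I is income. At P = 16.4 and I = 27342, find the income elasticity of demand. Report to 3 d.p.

0.566

At P = 16.4, I = 27342: Q = 204.396.
Holding P constant, ∂Q/∂I = 1.4/(2√I) = 0.00423334.
η_I = (∂Q/∂I)·(I/Q) = 0.00423334 × (27342/204.396) = 0.566.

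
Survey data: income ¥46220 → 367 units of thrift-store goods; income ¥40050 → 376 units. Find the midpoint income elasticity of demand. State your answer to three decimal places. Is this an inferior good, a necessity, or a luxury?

ΔQ = 376 − 367 = 9; midpoint Q̄ = (367 + 376)/2 = 371.5.
ΔI = 40050 − 46220 = -6170; midpoint Ī = (46220 + 40050)/2 = 43135.
η = (ΔQ/Q̄) ÷ (ΔI/Ī) = (9/371.5) ÷ (-6170/43135) = -0.169.
η < 0 ⇒ inferior good.

-0.169 (inferior good)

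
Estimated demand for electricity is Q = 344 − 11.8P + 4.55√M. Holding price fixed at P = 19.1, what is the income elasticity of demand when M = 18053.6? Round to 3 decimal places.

At P = 19.1, M = 18053.6: Q = 729.975.
Holding P constant, ∂Q/∂M = 4.55/(2√M) = 0.0169317.
η_M = (∂Q/∂M)·(M/Q) = 0.0169317 × (18053.6/729.975) = 0.419.

0.419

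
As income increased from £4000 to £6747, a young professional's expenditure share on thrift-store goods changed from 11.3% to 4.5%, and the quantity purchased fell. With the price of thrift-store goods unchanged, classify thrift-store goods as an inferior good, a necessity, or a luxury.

Quantity demanded falls as income rises, so η < 0.

inferior good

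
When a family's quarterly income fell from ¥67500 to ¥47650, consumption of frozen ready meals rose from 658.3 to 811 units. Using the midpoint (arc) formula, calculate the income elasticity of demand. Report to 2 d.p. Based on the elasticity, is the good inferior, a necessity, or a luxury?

ΔQ = 811 − 658.3 = 152.7; midpoint Q̄ = (658.3 + 811)/2 = 734.65.
ΔI = 47650 − 67500 = -19850; midpoint Ī = (67500 + 47650)/2 = 57575.
η = (ΔQ/Q̄) ÷ (ΔI/Ī) = (152.7/734.65) ÷ (-19850/57575) = -0.60.
η < 0 ⇒ inferior good.

-0.60 (inferior good)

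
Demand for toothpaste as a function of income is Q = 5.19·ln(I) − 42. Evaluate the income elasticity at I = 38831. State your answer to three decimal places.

0.404

At I = 38831: Q = 12.843.
dQ/dI = 5.19/I = 0.000133656 at this income.
η = (dQ/dI)·(I/Q) = 0.000133656 × (38831/12.843) = 0.404.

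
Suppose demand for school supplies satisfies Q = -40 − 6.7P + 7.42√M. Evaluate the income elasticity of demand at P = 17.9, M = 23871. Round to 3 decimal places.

At P = 17.9, M = 23871: Q = 986.478.
Holding P constant, ∂Q/∂M = 7.42/(2√M) = 0.0240126.
η_M = (∂Q/∂M)·(M/Q) = 0.0240126 × (23871/986.478) = 0.581.

0.581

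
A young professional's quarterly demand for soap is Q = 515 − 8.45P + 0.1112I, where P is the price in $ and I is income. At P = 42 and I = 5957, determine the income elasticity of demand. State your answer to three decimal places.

At P = 42, I = 5957: Q = 822.518.
Holding P constant, ∂Q/∂I = 0.1112.
η_I = (∂Q/∂I)·(I/Q) = 0.1112 × (5957/822.518) = 0.805.

0.805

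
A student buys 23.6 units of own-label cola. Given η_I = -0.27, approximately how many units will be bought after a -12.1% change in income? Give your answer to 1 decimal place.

24.4

%ΔQ ≈ η × %ΔI = -0.27 × (-12.1%) = 3.267%.
New Q ≈ 23.6 × (1 + 0.03267) = 24.4.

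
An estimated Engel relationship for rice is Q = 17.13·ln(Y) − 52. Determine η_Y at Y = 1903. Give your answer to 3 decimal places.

0.221

At Y = 1903: Q = 77.352.
dQ/dY = 17.13/Y = 0.00900158 at this income.
η = (dQ/dY)·(Y/Q) = 0.00900158 × (1903/77.352) = 0.221.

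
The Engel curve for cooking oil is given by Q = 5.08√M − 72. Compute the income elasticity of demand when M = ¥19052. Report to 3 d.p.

At M = 19052: Q = 629.187.
dQ/dM = 5.08/(2√M) = 0.0184019 at this income.
η = (dQ/dM)·(M/Q) = 0.0184019 × (19052/629.187) = 0.557.

0.557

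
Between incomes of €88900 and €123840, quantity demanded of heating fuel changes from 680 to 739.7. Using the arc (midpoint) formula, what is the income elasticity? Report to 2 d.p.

ΔQ = 739.7 − 680 = 59.7; midpoint Q̄ = (680 + 739.7)/2 = 709.85.
ΔI = 123840 − 88900 = 34940; midpoint Ī = (88900 + 123840)/2 = 106370.
η = (ΔQ/Q̄) ÷ (ΔI/Ī) = (59.7/709.85) ÷ (34940/106370) = 0.26.

0.26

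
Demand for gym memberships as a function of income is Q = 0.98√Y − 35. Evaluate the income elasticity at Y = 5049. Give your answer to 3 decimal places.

1.005

At Y = 5049: Q = 34.635.
dQ/dY = 0.98/(2√Y) = 0.00689594 at this income.
η = (dQ/dY)·(Y/Q) = 0.00689594 × (5049/34.635) = 1.005.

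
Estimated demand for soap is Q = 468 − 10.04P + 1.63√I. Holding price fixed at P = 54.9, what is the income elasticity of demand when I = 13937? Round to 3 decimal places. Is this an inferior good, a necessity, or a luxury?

0.881 (necessity)

At P = 54.9, I = 13937: Q = 109.234.
Holding P constant, ∂Q/∂I = 1.63/(2√I) = 0.00690356.
η_I = (∂Q/∂I)·(I/Q) = 0.00690356 × (13937/109.234) = 0.881.
Since 0 < η < 1, this is a necessity.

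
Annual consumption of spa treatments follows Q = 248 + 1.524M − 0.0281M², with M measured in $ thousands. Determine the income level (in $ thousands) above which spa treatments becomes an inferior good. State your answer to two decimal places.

dQ/dM = 1.524 − 0.0562M.
The good is inferior where dQ/dM < 0. Setting dQ/dM = 0 gives M = 1.524 / 0.0562 = 27.12.

27.12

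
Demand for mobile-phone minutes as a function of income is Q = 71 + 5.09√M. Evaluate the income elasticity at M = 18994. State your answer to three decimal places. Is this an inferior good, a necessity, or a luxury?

At M = 18994: Q = 772.497.
dQ/dM = 5.09/(2√M) = 0.0184663 at this income.
η = (dQ/dM)·(M/Q) = 0.0184663 × (18994/772.497) = 0.454.
Since 0 < η < 1, the good is a necessity.

0.454 (necessity)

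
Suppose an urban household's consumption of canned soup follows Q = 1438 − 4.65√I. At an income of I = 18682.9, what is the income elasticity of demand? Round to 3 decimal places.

At I = 18682.9: Q = 802.413.
dQ/dI = -4.65/(2√I) = -0.0170099 at this income.
η = (dQ/dI)·(I/Q) = -0.0170099 × (18682.9/802.413) = -0.396.

-0.396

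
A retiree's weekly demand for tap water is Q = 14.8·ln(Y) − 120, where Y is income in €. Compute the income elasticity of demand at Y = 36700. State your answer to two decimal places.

0.42

At Y = 36700: Q = 35.556.
dQ/dY = 14.8/Y = 0.00040327 at this income.
η = (dQ/dY)·(Y/Q) = 0.00040327 × (36700/35.556) = 0.42.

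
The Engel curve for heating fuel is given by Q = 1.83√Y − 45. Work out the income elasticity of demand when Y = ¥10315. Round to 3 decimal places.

At Y = 10315: Q = 140.860.
dQ/dY = 1.83/(2√Y) = 0.00900921 at this income.
η = (dQ/dY)·(Y/Q) = 0.00900921 × (10315/140.860) = 0.660.

0.660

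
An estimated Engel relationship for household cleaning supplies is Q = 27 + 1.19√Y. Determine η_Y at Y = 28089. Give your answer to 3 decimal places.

0.440

At Y = 28089: Q = 226.441.
dQ/dY = 1.19/(2√Y) = 0.00355017 at this income.
η = (dQ/dY)·(Y/Q) = 0.00355017 × (28089/226.441) = 0.440.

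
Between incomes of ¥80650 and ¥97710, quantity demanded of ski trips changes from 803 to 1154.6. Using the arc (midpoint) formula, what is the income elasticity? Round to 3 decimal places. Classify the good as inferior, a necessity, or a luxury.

ΔQ = 1154.6 − 803 = 351.6; midpoint Q̄ = (803 + 1154.6)/2 = 978.8.
ΔI = 97710 − 80650 = 17060; midpoint Ī = (80650 + 97710)/2 = 89180.
η = (ΔQ/Q̄) ÷ (ΔI/Ī) = (351.6/978.8) ÷ (17060/89180) = 1.878.
η > 1 ⇒ luxury.

1.878 (luxury)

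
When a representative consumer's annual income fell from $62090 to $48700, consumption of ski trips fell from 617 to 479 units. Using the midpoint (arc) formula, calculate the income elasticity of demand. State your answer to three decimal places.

1.042

ΔQ = 479 − 617 = -138; midpoint Q̄ = (617 + 479)/2 = 548.
ΔI = 48700 − 62090 = -13390; midpoint Ī = (62090 + 48700)/2 = 55395.
η = (ΔQ/Q̄) ÷ (ΔI/Ī) = (-138/548) ÷ (-13390/55395) = 1.042.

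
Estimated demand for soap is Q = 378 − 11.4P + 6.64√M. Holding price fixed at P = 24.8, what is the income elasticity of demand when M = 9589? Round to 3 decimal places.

0.436

At P = 24.8, M = 9589: Q = 745.492.
Holding P constant, ∂Q/∂M = 6.64/(2√M) = 0.033904.
η_M = (∂Q/∂M)·(M/Q) = 0.033904 × (9589/745.492) = 0.436.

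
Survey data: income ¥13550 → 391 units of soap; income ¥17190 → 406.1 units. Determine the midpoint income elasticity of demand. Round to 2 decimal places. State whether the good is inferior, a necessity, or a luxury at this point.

ΔQ = 406.1 − 391 = 15.1; midpoint Q̄ = (391 + 406.1)/2 = 398.55.
ΔI = 17190 − 13550 = 3640; midpoint Ī = (13550 + 17190)/2 = 15370.
η = (ΔQ/Q̄) ÷ (ΔI/Ī) = (15.1/398.55) ÷ (3640/15370) = 0.16.
0 < η < 1 ⇒ necessity.

0.16 (necessity)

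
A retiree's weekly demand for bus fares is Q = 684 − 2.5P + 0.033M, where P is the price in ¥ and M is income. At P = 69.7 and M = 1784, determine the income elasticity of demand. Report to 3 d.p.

0.104

At P = 69.7, M = 1784: Q = 568.622.
Holding P constant, ∂Q/∂M = 0.033.
η_M = (∂Q/∂M)·(M/Q) = 0.033 × (1784/568.622) = 0.104.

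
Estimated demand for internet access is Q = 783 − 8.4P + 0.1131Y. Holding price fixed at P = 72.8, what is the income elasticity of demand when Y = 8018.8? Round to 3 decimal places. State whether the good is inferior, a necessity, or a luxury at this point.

At P = 72.8, Y = 8018.8: Q = 1078.406.
Holding P constant, ∂Q/∂Y = 0.1131.
η_Y = (∂Q/∂Y)·(Y/Q) = 0.1131 × (8018.8/1078.406) = 0.841.
Since 0 < η < 1, this is a necessity.

0.841 (necessity)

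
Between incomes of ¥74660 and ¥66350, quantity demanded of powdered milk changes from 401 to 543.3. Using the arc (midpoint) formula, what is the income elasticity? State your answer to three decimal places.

-2.557

ΔQ = 543.3 − 401 = 142.3; midpoint Q̄ = (401 + 543.3)/2 = 472.15.
ΔI = 66350 − 74660 = -8310; midpoint Ī = (74660 + 66350)/2 = 70505.
η = (ΔQ/Q̄) ÷ (ΔI/Ī) = (142.3/472.15) ÷ (-8310/70505) = -2.557.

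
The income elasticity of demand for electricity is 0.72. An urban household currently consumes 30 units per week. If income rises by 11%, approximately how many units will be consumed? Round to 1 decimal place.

%ΔQ ≈ η × %ΔI = 0.72 × 11% = 7.92%.
New Q ≈ 30 × (1 + 0.0792) = 32.4.

32.4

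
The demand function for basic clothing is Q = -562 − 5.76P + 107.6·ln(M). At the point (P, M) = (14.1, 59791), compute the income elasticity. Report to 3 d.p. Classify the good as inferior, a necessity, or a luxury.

0.199 (necessity)

At P = 14.1, M = 59791: Q = 540.234.
Holding P constant, ∂Q/∂M = 107.6/M = 0.0017996.
η_M = (∂Q/∂M)·(M/Q) = 0.0017996 × (59791/540.234) = 0.199.
Since 0 < η < 1, this is a necessity.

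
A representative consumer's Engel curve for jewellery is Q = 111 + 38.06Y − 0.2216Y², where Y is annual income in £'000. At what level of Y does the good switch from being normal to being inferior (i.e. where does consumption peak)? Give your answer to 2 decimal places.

85.88

dQ/dY = 38.06 − 0.4432Y.
The good is inferior where dQ/dY < 0. Setting dQ/dY = 0 gives Y = 38.06 / 0.4432 = 85.88.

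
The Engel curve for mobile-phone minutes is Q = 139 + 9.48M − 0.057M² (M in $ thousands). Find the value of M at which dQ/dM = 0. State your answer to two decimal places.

83.16

dQ/dM = 9.48 − 0.114M.
The good is inferior where dQ/dM < 0. Setting dQ/dM = 0 gives M = 9.48 / 0.114 = 83.16.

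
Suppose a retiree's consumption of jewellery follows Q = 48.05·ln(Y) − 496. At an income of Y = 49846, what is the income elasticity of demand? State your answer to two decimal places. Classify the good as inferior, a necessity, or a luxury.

2.02 (luxury)

At Y = 49846: Q = 23.742.
dQ/dY = 48.05/Y = 0.000963969 at this income.
η = (dQ/dY)·(Y/Q) = 0.000963969 × (49846/23.742) = 2.02.
Since η > 1, the good is a luxury.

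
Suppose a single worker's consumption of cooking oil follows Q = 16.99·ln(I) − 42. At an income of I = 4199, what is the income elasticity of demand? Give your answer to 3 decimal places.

At I = 4199: Q = 99.741.
dQ/dI = 16.99/I = 0.0040462 at this income.
η = (dQ/dI)·(I/Q) = 0.0040462 × (4199/99.741) = 0.170.

0.170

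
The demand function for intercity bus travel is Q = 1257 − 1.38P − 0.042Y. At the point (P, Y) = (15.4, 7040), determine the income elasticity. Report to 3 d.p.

At P = 15.4, Y = 7040: Q = 940.068.
Holding P constant, ∂Q/∂Y = −0.042.
η_Y = (∂Q/∂Y)·(Y/Q) = -0.042 × (7040/940.068) = -0.315.

-0.315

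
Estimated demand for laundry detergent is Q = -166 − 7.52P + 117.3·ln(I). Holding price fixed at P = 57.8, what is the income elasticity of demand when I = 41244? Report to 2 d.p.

0.18

At P = 57.8, I = 41244: Q = 645.922.
Holding P constant, ∂Q/∂I = 117.3/I = 0.00284405.
η_I = (∂Q/∂I)·(I/Q) = 0.00284405 × (41244/645.922) = 0.18.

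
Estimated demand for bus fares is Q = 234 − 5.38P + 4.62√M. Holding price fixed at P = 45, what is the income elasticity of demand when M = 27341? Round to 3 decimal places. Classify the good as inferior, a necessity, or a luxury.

0.505 (necessity)

At P = 45, M = 27341: Q = 755.822.
Holding P constant, ∂Q/∂M = 4.62/(2√M) = 0.0139703.
η_M = (∂Q/∂M)·(M/Q) = 0.0139703 × (27341/755.822) = 0.505.
Since 0 < η < 1, this is a necessity.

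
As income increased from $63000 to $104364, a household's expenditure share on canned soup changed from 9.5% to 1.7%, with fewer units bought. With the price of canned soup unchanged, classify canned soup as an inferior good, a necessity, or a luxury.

inferior good

Quantity demanded falls as income rises, so η < 0.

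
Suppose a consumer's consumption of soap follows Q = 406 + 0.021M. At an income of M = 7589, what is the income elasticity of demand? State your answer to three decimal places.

At M = 7589: Q = 565.369.
dQ/dM = 0.021.
η = (dQ/dM)·(M/Q) = 0.021 × (7589/565.369) = 0.282.

0.282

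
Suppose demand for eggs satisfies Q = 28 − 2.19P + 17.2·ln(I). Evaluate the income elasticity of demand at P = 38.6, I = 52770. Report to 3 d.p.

0.132

At P = 38.6, I = 52770: Q = 130.494.
Holding P constant, ∂Q/∂I = 17.2/I = 0.000325943.
η_I = (∂Q/∂I)·(I/Q) = 0.000325943 × (52770/130.494) = 0.132.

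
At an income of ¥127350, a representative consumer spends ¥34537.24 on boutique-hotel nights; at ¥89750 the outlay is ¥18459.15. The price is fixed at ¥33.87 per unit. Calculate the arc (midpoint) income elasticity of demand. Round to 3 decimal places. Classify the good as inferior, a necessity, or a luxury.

1.752 (luxury)

With a constant price, Q₁ = 34537.24/33.87 = 1019.700 and Q₂ = 18459.15/33.87 = 545.000 (equivalently, work directly with expenditure since P cancels).
Midpoint %ΔQ = (18459.15 − 34537.24)/26498.20 = -0.60676; midpoint %ΔI = (89750 − 127350)/108550 = -0.34638.
η = -0.60676 / -0.34638 = 1.752.
η > 1 ⇒ luxury.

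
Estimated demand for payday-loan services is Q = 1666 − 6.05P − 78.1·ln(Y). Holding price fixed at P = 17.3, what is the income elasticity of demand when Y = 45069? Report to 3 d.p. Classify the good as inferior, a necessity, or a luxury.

At P = 17.3, Y = 45069: Q = 724.419.
Holding P constant, ∂Q/∂Y = -78.1/Y = -0.0017329.
η_Y = (∂Q/∂Y)·(Y/Q) = -0.0017329 × (45069/724.419) = -0.108.
Since η < 0, this is an inferior good.

-0.108 (inferior good)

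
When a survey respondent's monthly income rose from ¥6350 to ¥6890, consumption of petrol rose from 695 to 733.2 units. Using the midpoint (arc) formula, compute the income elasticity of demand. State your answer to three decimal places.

ΔQ = 733.2 − 695 = 38.2; midpoint Q̄ = (695 + 733.2)/2 = 714.1.
ΔI = 6890 − 6350 = 540; midpoint Ī = (6350 + 6890)/2 = 6620.
η = (ΔQ/Q̄) ÷ (ΔI/Ī) = (38.2/714.1) ÷ (540/6620) = 0.656.

0.656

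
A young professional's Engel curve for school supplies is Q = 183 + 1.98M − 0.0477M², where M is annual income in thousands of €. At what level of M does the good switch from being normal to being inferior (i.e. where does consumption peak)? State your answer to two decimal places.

dQ/dM = 1.98 − 0.0954M.
The good is inferior where dQ/dM < 0. Setting dQ/dM = 0 gives M = 1.98 / 0.0954 = 20.75.

20.75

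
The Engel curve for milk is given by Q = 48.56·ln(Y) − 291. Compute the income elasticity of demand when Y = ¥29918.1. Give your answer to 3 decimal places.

At Y = 29918.1: Q = 209.470.
dQ/dY = 48.56/Y = 0.0016231 at this income.
η = (dQ/dY)·(Y/Q) = 0.0016231 × (29918.1/209.470) = 0.232.

0.232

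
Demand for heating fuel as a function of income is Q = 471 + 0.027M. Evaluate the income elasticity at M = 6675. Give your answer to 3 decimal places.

At M = 6675: Q = 651.225.
dQ/dM = 0.027.
η = (dQ/dM)·(M/Q) = 0.027 × (6675/651.225) = 0.277.

0.277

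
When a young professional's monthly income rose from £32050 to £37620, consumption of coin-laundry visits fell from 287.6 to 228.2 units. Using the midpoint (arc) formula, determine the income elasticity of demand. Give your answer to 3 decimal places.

ΔQ = 228.2 − 287.6 = -59.4; midpoint Q̄ = (287.6 + 228.2)/2 = 257.9.
ΔI = 37620 − 32050 = 5570; midpoint Ī = (32050 + 37620)/2 = 34835.
η = (ΔQ/Q̄) ÷ (ΔI/Ī) = (-59.4/257.9) ÷ (5570/34835) = -1.440.

-1.440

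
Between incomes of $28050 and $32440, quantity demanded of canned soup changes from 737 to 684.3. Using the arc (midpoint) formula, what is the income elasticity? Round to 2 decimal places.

ΔQ = 684.3 − 737 = -52.7; midpoint Q̄ = (737 + 684.3)/2 = 710.65.
ΔI = 32440 − 28050 = 4390; midpoint Ī = (28050 + 32440)/2 = 30245.
η = (ΔQ/Q̄) ÷ (ΔI/Ī) = (-52.7/710.65) ÷ (4390/30245) = -0.51.

-0.51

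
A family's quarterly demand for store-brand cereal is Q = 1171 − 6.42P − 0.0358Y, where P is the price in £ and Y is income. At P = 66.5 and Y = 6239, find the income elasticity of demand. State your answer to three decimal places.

At P = 66.5, Y = 6239: Q = 520.714.
Holding P constant, ∂Q/∂Y = −0.0358.
η_Y = (∂Q/∂Y)·(Y/Q) = -0.0358 × (6239/520.714) = -0.429.

-0.429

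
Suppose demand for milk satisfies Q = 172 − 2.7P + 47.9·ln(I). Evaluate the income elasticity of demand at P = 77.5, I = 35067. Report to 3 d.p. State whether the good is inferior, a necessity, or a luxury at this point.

0.103 (necessity)

At P = 77.5, I = 35067: Q = 464.024.
Holding P constant, ∂Q/∂I = 47.9/I = 0.00136596.
η_I = (∂Q/∂I)·(I/Q) = 0.00136596 × (35067/464.024) = 0.103.
Since 0 < η < 1, this is a necessity.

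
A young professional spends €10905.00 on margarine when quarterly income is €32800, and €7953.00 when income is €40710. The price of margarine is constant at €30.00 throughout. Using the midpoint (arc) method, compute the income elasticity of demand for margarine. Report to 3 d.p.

With a constant price, Q₁ = 10905.00/30.00 = 363.500 and Q₂ = 7953.00/30.00 = 265.100 (equivalently, work directly with expenditure since P cancels).
Midpoint %ΔQ = (7953.00 − 10905.00)/9429.00 = -0.31308; midpoint %ΔI = (40710 − 32800)/36755 = 0.21521.
η = -0.31308 / 0.21521 = -1.455.

-1.455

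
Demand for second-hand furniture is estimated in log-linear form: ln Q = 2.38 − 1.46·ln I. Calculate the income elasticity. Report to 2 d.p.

In a log-linear demand, the coefficient on ln I is the income elasticity.
So η = -1.46.

-1.46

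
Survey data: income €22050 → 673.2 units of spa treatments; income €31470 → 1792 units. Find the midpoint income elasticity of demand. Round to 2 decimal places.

2.58

ΔQ = 1792 − 673.2 = 1118.8; midpoint Q̄ = (673.2 + 1792)/2 = 1232.6.
ΔI = 31470 − 22050 = 9420; midpoint Ī = (22050 + 31470)/2 = 26760.
η = (ΔQ/Q̄) ÷ (ΔI/Ī) = (1118.8/1232.6) ÷ (9420/26760) = 2.58.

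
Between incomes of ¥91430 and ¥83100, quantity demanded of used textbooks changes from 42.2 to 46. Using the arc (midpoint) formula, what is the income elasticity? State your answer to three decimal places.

-0.903

ΔQ = 46 − 42.2 = 3.8; midpoint Q̄ = (42.2 + 46)/2 = 44.1.
ΔI = 83100 − 91430 = -8330; midpoint Ī = (91430 + 83100)/2 = 87265.
η = (ΔQ/Q̄) ÷ (ΔI/Ī) = (3.8/44.1) ÷ (-8330/87265) = -0.903.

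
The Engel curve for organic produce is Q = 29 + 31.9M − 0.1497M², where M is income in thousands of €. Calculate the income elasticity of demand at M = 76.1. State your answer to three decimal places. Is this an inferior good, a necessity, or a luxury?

At M = 76.1: Q = 1589.6459.
dQ/dM = 31.9 − 0.2994M = 9.11566.
η = (dQ/dM)·(M/Q) = 9.11566 × (76.1/1589.6459) = 0.436.
0 < η < 1 ⇒ necessity.

0.436 (necessity)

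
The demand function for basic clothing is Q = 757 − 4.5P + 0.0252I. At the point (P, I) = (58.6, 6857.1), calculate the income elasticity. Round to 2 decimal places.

0.26

At P = 58.6, I = 6857.1: Q = 666.099.
Holding P constant, ∂Q/∂I = 0.0252.
η_I = (∂Q/∂I)·(I/Q) = 0.0252 × (6857.1/666.099) = 0.26.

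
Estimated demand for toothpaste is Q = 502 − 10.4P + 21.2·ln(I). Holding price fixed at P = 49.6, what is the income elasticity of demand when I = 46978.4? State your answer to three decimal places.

0.099

At P = 49.6, I = 46978.4: Q = 214.218.
Holding P constant, ∂Q/∂I = 21.2/I = 0.000451271.
η_I = (∂Q/∂I)·(I/Q) = 0.000451271 × (46978.4/214.218) = 0.099.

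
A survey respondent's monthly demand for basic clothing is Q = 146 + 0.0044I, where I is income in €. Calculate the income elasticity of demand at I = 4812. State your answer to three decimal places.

At I = 4812: Q = 167.173.
dQ/dI = 0.0044.
η = (dQ/dI)·(I/Q) = 0.0044 × (4812/167.173) = 0.127.

0.127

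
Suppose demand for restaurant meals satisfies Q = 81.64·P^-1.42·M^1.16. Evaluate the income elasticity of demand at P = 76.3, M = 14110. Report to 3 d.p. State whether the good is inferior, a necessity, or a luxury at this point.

1.160 (luxury)

For a multiplicative demand Q = A·P^α·M^β, the income elasticity is β everywhere.
Here β = 1.16, so η = 1.160.
Since η > 1, this is a luxury.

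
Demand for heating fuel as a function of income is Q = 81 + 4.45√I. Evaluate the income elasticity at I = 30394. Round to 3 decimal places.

0.453

At I = 30394: Q = 856.807.
dQ/dI = 4.45/(2√I) = 0.0127625 at this income.
η = (dQ/dI)·(I/Q) = 0.0127625 × (30394/856.807) = 0.453.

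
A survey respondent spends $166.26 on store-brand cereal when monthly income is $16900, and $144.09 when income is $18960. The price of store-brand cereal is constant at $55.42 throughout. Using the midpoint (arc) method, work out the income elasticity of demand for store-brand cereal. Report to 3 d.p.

With a constant price, Q₁ = 166.26/55.42 = 3.000 and Q₂ = 144.09/55.42 = 2.600 (equivalently, work directly with expenditure since P cancels).
Midpoint %ΔQ = (144.09 − 166.26)/155.18 = -0.14287; midpoint %ΔI = (18960 − 16900)/17930 = 0.11489.
η = -0.14287 / 0.11489 = -1.244.

-1.244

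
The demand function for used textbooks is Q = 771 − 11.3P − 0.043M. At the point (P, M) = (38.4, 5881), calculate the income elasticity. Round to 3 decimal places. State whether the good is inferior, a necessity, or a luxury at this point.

-3.003 (inferior good)

At P = 38.4, M = 5881: Q = 84.197.
Holding P constant, ∂Q/∂M = −0.043.
η_M = (∂Q/∂M)·(M/Q) = -0.043 × (5881/84.197) = -3.003.
Since η < 0, this is an inferior good.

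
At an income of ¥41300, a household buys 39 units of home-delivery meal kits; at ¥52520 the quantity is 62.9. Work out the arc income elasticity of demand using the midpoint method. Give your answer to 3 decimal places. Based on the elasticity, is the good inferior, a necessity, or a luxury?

ΔQ = 62.9 − 39 = 23.9; midpoint Q̄ = (39 + 62.9)/2 = 50.95.
ΔI = 52520 − 41300 = 11220; midpoint Ī = (41300 + 52520)/2 = 46910.
η = (ΔQ/Q̄) ÷ (ΔI/Ī) = (23.9/50.95) ÷ (11220/46910) = 1.961.
η > 1 ⇒ luxury.

1.961 (luxury)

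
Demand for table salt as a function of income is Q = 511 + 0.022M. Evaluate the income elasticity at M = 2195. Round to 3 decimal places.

At M = 2195: Q = 559.290.
dQ/dM = 0.022.
η = (dQ/dM)·(M/Q) = 0.022 × (2195/559.290) = 0.086.

0.086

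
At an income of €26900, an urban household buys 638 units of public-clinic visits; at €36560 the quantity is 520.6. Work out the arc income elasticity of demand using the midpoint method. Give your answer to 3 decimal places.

ΔQ = 520.6 − 638 = -117.4; midpoint Q̄ = (638 + 520.6)/2 = 579.3.
ΔI = 36560 − 26900 = 9660; midpoint Ī = (26900 + 36560)/2 = 31730.
η = (ΔQ/Q̄) ÷ (ΔI/Ī) = (-117.4/579.3) ÷ (9660/31730) = -0.666.

-0.666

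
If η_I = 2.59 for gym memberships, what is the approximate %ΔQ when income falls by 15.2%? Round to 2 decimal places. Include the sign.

-39.37%

%ΔQ ≈ η × %ΔI = 2.59 × (-15.2%) = -39.37%.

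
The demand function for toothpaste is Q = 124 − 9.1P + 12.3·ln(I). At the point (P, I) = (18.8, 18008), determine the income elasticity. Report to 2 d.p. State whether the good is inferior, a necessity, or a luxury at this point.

At P = 18.8, I = 18008: Q = 73.442.
Holding P constant, ∂Q/∂I = 12.3/I = 0.00068303.
η_I = (∂Q/∂I)·(I/Q) = 0.00068303 × (18008/73.442) = 0.17.
Since 0 < η < 1, this is a necessity.

0.17 (necessity)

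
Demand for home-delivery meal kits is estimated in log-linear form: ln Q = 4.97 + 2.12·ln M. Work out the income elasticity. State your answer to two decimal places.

2.12

In a log-linear demand, the coefficient on ln M is the income elasticity.
So η = 2.12.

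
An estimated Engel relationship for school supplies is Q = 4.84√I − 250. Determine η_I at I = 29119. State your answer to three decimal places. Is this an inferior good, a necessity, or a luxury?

0.717 (necessity)

At I = 29119: Q = 575.912.
dQ/dI = 4.84/(2√I) = 0.0141817 at this income.
η = (dQ/dI)·(I/Q) = 0.0141817 × (29119/575.912) = 0.717.
Since 0 < η < 1, the good is a necessity.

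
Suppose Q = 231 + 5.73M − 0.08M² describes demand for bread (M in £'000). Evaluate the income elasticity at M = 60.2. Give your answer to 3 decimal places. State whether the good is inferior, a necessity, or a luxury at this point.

At M = 60.2: Q = 286.0228.
dQ/dM = 5.73 − 0.16M = -3.90200.
η = (dQ/dM)·(M/Q) = -3.90200 × (60.2/286.0228) = -0.821.
η < 0 ⇒ inferior good.

-0.821 (inferior good)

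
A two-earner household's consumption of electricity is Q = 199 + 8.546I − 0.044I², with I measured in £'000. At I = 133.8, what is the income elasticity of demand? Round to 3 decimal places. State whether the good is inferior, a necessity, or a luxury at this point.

-0.779 (inferior good)

At I = 133.8: Q = 554.7474.
dQ/dI = 8.546 − 0.088I = -3.22840.
η = (dQ/dI)·(I/Q) = -3.22840 × (133.8/554.7474) = -0.779.
η < 0 ⇒ inferior good.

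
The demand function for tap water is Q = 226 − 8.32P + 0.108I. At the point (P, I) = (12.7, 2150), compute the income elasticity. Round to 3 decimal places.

At P = 12.7, I = 2150: Q = 352.536.
Holding P constant, ∂Q/∂I = 0.108.
η_I = (∂Q/∂I)·(I/Q) = 0.108 × (2150/352.536) = 0.659.

0.659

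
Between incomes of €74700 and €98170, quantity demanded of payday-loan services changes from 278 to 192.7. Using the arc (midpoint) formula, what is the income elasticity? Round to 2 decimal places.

ΔQ = 192.7 − 278 = -85.3; midpoint Q̄ = (278 + 192.7)/2 = 235.35.
ΔI = 98170 − 74700 = 23470; midpoint Ī = (74700 + 98170)/2 = 86435.
η = (ΔQ/Q̄) ÷ (ΔI/Ī) = (-85.3/235.35) ÷ (23470/86435) = -1.33.

-1.33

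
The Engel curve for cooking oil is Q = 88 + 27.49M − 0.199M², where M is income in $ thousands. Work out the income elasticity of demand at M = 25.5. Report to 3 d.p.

At M = 25.5: Q = 659.5953.
dQ/dM = 27.49 − 0.398M = 17.34100.
η = (dQ/dM)·(M/Q) = 17.34100 × (25.5/659.5953) = 0.670.

0.670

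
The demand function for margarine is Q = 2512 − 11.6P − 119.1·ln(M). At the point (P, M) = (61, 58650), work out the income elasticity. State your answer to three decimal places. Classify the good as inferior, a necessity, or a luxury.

At P = 61, M = 58650: Q = 496.760.
Holding P constant, ∂Q/∂M = -119.1/M = -0.00203069.
η_M = (∂Q/∂M)·(M/Q) = -0.00203069 × (58650/496.760) = -0.240.
Since η < 0, this is an inferior good.

-0.240 (inferior good)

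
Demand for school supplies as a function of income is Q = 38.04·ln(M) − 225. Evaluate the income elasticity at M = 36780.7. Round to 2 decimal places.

At M = 36780.7: Q = 174.904.
dQ/dM = 38.04/M = 0.00103424 at this income.
η = (dQ/dM)·(M/Q) = 0.00103424 × (36780.7/174.904) = 0.22.

0.22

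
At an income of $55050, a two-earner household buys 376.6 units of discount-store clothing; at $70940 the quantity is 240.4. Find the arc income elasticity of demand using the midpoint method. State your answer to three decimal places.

-1.750

ΔQ = 240.4 − 376.6 = -136.2; midpoint Q̄ = (376.6 + 240.4)/2 = 308.5.
ΔI = 70940 − 55050 = 15890; midpoint Ī = (55050 + 70940)/2 = 62995.
η = (ΔQ/Q̄) ÷ (ΔI/Ī) = (-136.2/308.5) ÷ (15890/62995) = -1.750.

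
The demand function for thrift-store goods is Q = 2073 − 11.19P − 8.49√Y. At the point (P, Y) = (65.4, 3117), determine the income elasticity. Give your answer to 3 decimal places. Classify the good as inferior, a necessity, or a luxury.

At P = 65.4, Y = 3117: Q = 867.176.
Holding P constant, ∂Q/∂Y = -8.49/(2√Y) = -0.0760343.
η_Y = (∂Q/∂Y)·(Y/Q) = -0.0760343 × (3117/867.176) = -0.273.
Since η < 0, this is an inferior good.

-0.273 (inferior good)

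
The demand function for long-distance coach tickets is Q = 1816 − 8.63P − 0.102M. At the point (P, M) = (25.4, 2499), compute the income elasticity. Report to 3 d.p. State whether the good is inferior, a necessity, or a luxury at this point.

-0.190 (inferior good)

At P = 25.4, M = 2499: Q = 1341.900.
Holding P constant, ∂Q/∂M = −0.102.
η_M = (∂Q/∂M)·(M/Q) = -0.102 × (2499/1341.900) = -0.190.
Since η < 0, this is an inferior good.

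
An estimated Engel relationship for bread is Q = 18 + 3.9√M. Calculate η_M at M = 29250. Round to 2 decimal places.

At M = 29250: Q = 685.003.
dQ/dM = 3.9/(2√M) = 0.0114018 at this income.
η = (dQ/dM)·(M/Q) = 0.0114018 × (29250/685.003) = 0.49.

0.49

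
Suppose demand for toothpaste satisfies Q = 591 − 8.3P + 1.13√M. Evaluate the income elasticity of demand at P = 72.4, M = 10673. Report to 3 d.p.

0.546

At P = 72.4, M = 10673: Q = 106.821.
Holding P constant, ∂Q/∂M = 1.13/(2√M) = 0.00546897.
η_M = (∂Q/∂M)·(M/Q) = 0.00546897 × (10673/106.821) = 0.546.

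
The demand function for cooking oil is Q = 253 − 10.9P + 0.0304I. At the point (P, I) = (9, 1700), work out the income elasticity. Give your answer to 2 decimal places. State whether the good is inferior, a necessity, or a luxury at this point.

At P = 9, I = 1700: Q = 206.580.
Holding P constant, ∂Q/∂I = 0.0304.
η_I = (∂Q/∂I)·(I/Q) = 0.0304 × (1700/206.580) = 0.25.
Since 0 < η < 1, this is a necessity.

0.25 (necessity)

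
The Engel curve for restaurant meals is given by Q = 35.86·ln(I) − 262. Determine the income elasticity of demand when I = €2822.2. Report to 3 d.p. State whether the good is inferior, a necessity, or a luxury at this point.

1.565 (luxury)

At I = 2822.2: Q = 22.917.
dQ/dI = 35.86/I = 0.0127064 at this income.
η = (dQ/dI)·(I/Q) = 0.0127064 × (2822.2/22.917) = 1.565.
Since η > 1, the good is a luxury.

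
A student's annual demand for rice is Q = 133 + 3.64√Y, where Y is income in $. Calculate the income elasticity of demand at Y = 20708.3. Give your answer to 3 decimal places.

0.399

At Y = 20708.3: Q = 656.810.
dQ/dY = 3.64/(2√Y) = 0.0126473 at this income.
η = (dQ/dY)·(Y/Q) = 0.0126473 × (20708.3/656.810) = 0.399.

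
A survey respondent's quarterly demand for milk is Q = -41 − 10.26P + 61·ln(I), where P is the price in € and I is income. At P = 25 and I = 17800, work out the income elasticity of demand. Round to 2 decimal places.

At P = 25, I = 17800: Q = 299.504.
Holding P constant, ∂Q/∂I = 61/I = 0.00342697.
η_I = (∂Q/∂I)·(I/Q) = 0.00342697 × (17800/299.504) = 0.20.

0.20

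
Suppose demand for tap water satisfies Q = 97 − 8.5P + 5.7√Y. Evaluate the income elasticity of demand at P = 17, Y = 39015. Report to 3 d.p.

At P = 17, Y = 39015: Q = 1078.376.
Holding P constant, ∂Q/∂Y = 5.7/(2√Y) = 0.0144288.
η_Y = (∂Q/∂Y)·(Y/Q) = 0.0144288 × (39015/1078.376) = 0.522.

0.522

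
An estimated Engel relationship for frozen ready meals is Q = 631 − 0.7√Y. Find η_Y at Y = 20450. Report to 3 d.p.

At Y = 20450: Q = 530.898.
dQ/dY = -0.7/(2√Y) = -0.00244749 at this income.
η = (dQ/dY)·(Y/Q) = -0.00244749 × (20450/530.898) = -0.094.

-0.094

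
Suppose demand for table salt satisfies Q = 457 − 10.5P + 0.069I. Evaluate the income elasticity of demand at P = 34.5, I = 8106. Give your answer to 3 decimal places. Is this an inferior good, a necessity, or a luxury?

0.855 (necessity)

At P = 34.5, I = 8106: Q = 654.064.
Holding P constant, ∂Q/∂I = 0.069.
η_I = (∂Q/∂I)·(I/Q) = 0.069 × (8106/654.064) = 0.855.
Since 0 < η < 1, this is a necessity.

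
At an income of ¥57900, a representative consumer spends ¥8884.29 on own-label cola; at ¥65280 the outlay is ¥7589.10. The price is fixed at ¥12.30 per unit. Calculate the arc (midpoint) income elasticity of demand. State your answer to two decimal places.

With a constant price, Q₁ = 8884.29/12.30 = 722.300 and Q₂ = 7589.10/12.30 = 617.000 (equivalently, work directly with expenditure since P cancels).
Midpoint %ΔQ = (7589.10 − 8884.29)/8236.70 = -0.15725; midpoint %ΔI = (65280 − 57900)/61590 = 0.11982.
η = -0.15725 / 0.11982 = -1.31.

-1.31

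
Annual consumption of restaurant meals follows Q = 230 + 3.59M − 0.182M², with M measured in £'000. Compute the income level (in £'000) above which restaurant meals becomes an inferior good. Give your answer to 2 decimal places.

dQ/dM = 3.59 − 0.364M.
The good is inferior where dQ/dM < 0. Setting dQ/dM = 0 gives M = 3.59 / 0.364 = 9.86.

9.86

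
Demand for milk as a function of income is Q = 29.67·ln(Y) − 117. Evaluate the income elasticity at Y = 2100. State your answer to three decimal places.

0.270

At Y = 2100: Q = 109.966.
dQ/dY = 29.67/Y = 0.0141286 at this income.
η = (dQ/dY)·(Y/Q) = 0.0141286 × (2100/109.966) = 0.270.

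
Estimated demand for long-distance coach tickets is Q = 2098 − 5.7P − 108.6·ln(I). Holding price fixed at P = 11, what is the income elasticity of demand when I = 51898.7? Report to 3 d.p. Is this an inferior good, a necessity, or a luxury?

At P = 11, I = 51898.7: Q = 856.224.
Holding P constant, ∂Q/∂I = -108.6/I = -0.00209254.
η_I = (∂Q/∂I)·(I/Q) = -0.00209254 × (51898.7/856.224) = -0.127.
Since η < 0, this is an inferior good.

-0.127 (inferior good)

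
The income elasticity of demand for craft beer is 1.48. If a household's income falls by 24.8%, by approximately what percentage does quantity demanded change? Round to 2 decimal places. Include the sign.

%ΔQ ≈ η × %ΔI = 1.48 × (-24.8%) = -36.70%.

-36.70%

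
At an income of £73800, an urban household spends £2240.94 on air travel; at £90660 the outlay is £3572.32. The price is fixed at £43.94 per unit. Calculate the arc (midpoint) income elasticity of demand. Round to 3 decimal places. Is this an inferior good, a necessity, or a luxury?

2.234 (luxury)

With a constant price, Q₁ = 2240.94/43.94 = 51.000 and Q₂ = 3572.32/43.94 = 81.300 (equivalently, work directly with expenditure since P cancels).
Midpoint %ΔQ = (3572.32 − 2240.94)/2906.63 = 0.45805; midpoint %ΔI = (90660 − 73800)/82230 = 0.20503.
η = 0.45805 / 0.20503 = 2.234.
η > 1 ⇒ luxury.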